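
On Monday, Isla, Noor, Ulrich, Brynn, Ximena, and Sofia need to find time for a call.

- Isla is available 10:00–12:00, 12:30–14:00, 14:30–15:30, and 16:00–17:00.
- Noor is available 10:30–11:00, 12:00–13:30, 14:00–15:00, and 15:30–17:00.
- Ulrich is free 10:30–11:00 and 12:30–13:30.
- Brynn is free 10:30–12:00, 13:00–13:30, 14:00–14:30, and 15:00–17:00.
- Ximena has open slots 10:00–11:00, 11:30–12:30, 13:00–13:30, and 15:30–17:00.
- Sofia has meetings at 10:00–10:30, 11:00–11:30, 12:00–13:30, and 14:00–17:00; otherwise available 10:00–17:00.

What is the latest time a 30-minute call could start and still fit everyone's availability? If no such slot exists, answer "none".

Sofia free within 10:00–17:00: 10:30–11:00, 11:30–12:00, 13:30–14:00.
Isla ∩ Noor: 10:30–11:00, 12:30–13:30, 14:30–15:00, 16:00–17:00.
Isla ∩ Noor ∩ Ulrich: 10:30–11:00, 12:30–13:30.
Isla ∩ Noor ∩ Ulrich ∩ Brynn: 10:30–11:00, 13:00–13:30.
Isla ∩ Noor ∩ Ulrich ∩ Brynn ∩ Ximena: 10:30–11:00, 13:00–13:30.
Isla ∩ Noor ∩ Ulrich ∩ Brynn ∩ Ximena ∩ Sofia: 10:30–11:00.
Windows ≥ 30 min: 10:30–11:00.
Latest start in the last window 10:30–11:00 is 11:00 − 30 min = 10:30.

10:30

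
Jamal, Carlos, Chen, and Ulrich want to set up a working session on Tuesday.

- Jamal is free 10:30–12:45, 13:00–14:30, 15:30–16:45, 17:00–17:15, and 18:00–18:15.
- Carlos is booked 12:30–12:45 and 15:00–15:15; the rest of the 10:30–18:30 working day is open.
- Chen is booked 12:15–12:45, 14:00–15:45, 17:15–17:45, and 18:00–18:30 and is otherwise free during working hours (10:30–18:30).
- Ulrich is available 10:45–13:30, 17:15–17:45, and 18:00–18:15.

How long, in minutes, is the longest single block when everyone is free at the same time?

90 minutes

Carlos free within 10:30–18:30: 10:30–12:30, 12:45–15:00, 15:15–18:30.
Chen free within 10:30–18:30: 10:30–12:15, 12:45–14:00, 15:45–17:15, 17:45–18:00.
Jamal ∩ Carlos: 10:30–12:30, 13:00–14:30, 15:30–16:45, 17:00–17:15, 18:00–18:15.
Jamal ∩ Carlos ∩ Chen: 10:30–12:15, 13:00–14:00, 15:45–16:45, 17:00–17:15.
Jamal ∩ Carlos ∩ Chen ∩ Ulrich: 10:45–12:15, 13:00–13:30.
Common window lengths: 90, 30 min; longest is 90.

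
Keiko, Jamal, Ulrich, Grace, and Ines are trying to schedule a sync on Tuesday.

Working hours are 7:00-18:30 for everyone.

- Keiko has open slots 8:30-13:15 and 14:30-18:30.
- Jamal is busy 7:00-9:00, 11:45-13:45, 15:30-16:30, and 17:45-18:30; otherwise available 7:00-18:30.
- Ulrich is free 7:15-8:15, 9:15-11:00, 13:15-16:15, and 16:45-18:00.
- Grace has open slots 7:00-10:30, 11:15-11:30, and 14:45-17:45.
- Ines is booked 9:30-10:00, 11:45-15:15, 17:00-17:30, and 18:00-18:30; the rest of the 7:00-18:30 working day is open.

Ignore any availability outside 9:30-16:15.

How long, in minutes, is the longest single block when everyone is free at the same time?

Jamal free within 07:00–18:30: 09:00–11:45, 13:45–15:30, 16:30–17:45.
Ines free within 07:00–18:30: 07:00–09:30, 10:00–11:45, 15:15–17:00, 17:30–18:00.
Keiko ∩ Jamal: 09:00–11:45, 14:30–15:30, 16:30–17:45.
Keiko ∩ Jamal ∩ Ulrich: 09:15–11:00, 14:30–15:30, 16:45–17:45.
Keiko ∩ Jamal ∩ Ulrich ∩ Grace: 09:15–10:30, 14:45–15:30, 16:45–17:45.
Keiko ∩ Jamal ∩ Ulrich ∩ Grace ∩ Ines: 09:15–09:30, 10:00–10:30, 15:15–15:30, 16:45–17:00, 17:30–17:45.
Restricted to 09:30–16:15: 10:00–10:30, 15:15–15:30.
Common window lengths: 30, 15 min; longest is 30.

30 minutes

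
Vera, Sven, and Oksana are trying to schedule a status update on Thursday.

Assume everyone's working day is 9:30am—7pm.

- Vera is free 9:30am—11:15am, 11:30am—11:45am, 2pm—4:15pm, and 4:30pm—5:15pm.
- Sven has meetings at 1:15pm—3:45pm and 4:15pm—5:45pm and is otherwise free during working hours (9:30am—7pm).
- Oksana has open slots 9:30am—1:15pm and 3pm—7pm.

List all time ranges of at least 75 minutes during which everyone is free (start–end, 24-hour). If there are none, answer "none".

Sven free within 09:30–19:00: 09:30–13:15, 15:45–16:15, 17:45–19:00.
Vera ∩ Sven: 09:30–11:15, 11:30–11:45, 15:45–16:15.
Vera ∩ Sven ∩ Oksana: 09:30–11:15, 11:30–11:45, 15:45–16:15.
Windows ≥ 75 min: 09:30–11:15.

09:30–11:15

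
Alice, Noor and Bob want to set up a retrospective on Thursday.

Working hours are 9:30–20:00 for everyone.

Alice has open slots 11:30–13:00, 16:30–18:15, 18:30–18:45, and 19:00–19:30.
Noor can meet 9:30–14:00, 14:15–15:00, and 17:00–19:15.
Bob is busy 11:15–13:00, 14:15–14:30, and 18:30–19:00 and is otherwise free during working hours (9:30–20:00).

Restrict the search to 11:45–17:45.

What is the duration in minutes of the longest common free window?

Bob free within 09:30–20:00: 09:30–11:15, 13:00–14:15, 14:30–18:30, 19:00–20:00.
Alice ∩ Noor: 11:30–13:00, 17:00–18:15, 18:30–18:45, 19:00–19:15.
Alice ∩ Noor ∩ Bob: 17:00–18:15, 19:00–19:15.
Restricted to 11:45–17:45: 17:00–17:45.
Single common window of 45 minutes.

45 minutes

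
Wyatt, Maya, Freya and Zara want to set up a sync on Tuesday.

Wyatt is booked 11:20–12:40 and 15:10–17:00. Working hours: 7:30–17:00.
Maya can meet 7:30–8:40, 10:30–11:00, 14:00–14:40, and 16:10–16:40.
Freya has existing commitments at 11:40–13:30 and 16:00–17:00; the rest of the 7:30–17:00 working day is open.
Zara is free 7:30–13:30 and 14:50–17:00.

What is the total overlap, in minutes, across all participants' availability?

Wyatt free within 07:30–17:00: 07:30–11:20, 12:40–15:10.
Freya free within 07:30–17:00: 07:30–11:40, 13:30–16:00.
Wyatt ∩ Maya: 07:30–08:40, 10:30–11:00, 14:00–14:40.
Wyatt ∩ Maya ∩ Freya: 07:30–08:40, 10:30–11:00, 14:00–14:40.
Wyatt ∩ Maya ∩ Freya ∩ Zara: 07:30–08:40, 10:30–11:00.
Total common minutes: 70 + 30 = 100.

100 minutes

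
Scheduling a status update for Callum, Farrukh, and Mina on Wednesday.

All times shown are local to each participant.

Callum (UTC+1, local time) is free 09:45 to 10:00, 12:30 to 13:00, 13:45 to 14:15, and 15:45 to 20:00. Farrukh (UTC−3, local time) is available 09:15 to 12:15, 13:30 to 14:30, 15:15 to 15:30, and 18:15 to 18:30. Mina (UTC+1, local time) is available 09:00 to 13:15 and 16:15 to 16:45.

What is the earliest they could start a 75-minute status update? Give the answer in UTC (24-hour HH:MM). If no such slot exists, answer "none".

none

Callum → UTC: 08:45–09:00, 11:30–12:00, 12:45–13:15, 14:45–19:00.
Farrukh → UTC: 12:15–15:15, 16:30–17:30, 18:15–18:30, 21:15–21:30.
Mina → UTC: 08:00–12:15, 15:15–15:45.
Callum ∩ Farrukh: 12:45–13:15, 14:45–15:15, 16:30–17:30, 18:15–18:30.
Callum ∩ Farrukh ∩ Mina: (none).
Windows ≥ 75 min: (none).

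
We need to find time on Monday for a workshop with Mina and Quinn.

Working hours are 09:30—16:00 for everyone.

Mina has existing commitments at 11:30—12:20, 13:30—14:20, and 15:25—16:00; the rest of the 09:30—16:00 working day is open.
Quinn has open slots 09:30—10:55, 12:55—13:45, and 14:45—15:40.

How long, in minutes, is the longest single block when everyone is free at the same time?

85 minutes

Mina free within 09:30–16:00: 09:30–11:30, 12:20–13:30, 14:20–15:25.
Mina ∩ Quinn: 09:30–10:55, 12:55–13:30, 14:45–15:25.
Common window lengths: 85, 35, 40 min; longest is 85.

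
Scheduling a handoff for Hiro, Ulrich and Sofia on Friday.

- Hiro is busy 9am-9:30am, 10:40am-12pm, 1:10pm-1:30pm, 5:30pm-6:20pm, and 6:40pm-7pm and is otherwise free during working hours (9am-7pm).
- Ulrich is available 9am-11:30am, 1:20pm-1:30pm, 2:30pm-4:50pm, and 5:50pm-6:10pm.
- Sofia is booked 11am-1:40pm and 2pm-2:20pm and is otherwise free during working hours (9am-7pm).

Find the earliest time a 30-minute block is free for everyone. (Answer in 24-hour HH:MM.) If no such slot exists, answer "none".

Hiro free within 09:00–19:00: 09:30–10:40, 12:00–13:10, 13:30–17:30, 18:20–18:40.
Sofia free within 09:00–19:00: 09:00–11:00, 13:40–14:00, 14:20–19:00.
Hiro ∩ Ulrich: 09:30–10:40, 14:30–16:50.
Hiro ∩ Ulrich ∩ Sofia: 09:30–10:40, 14:30–16:50.
Windows ≥ 30 min: 09:30–10:40, 14:30–16:50.
Earliest such window starts at 09:30.

09:30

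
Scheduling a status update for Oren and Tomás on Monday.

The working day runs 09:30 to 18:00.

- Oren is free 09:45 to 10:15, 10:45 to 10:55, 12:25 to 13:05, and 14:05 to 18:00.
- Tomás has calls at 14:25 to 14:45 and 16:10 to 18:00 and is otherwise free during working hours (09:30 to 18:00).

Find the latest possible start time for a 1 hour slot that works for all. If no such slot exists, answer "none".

15:10

Tomás free within 09:30–18:00: 09:30–14:25, 14:45–16:10.
Oren ∩ Tomás: 09:45–10:15, 10:45–10:55, 12:25–13:05, 14:05–14:25, 14:45–16:10.
Windows ≥ 60 min: 14:45–16:10.
Latest start in the last window 14:45–16:10 is 16:10 − 60 min = 15:10.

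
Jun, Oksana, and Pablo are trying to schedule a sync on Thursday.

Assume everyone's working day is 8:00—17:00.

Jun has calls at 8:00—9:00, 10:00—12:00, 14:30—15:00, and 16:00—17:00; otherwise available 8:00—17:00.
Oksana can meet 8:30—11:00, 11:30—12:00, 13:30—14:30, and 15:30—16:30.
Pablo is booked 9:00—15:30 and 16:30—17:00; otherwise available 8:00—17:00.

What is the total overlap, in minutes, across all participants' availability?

Jun free within 08:00–17:00: 09:00–10:00, 12:00–14:30, 15:00–16:00.
Pablo free within 08:00–17:00: 08:00–09:00, 15:30–16:30.
Jun ∩ Oksana: 09:00–10:00, 13:30–14:30, 15:30–16:00.
Jun ∩ Oksana ∩ Pablo: 15:30–16:00.
Total common minutes: 30.

30 minutes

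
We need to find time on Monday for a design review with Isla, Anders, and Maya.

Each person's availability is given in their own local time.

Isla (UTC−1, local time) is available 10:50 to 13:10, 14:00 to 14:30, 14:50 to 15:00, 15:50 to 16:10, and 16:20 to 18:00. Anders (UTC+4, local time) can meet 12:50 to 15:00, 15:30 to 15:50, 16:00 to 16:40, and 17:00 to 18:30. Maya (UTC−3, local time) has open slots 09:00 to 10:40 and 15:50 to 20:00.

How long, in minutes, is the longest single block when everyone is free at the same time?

40 minutes

Isla → UTC: 11:50–14:10, 15:00–15:30, 15:50–16:00, 16:50–17:10, 17:20–19:00.
Anders → UTC: 08:50–11:00, 11:30–11:50, 12:00–12:40, 13:00–14:30.
Maya → UTC: 12:00–13:40, 18:50–23:00.
Isla ∩ Anders: 12:00–12:40, 13:00–14:10.
Isla ∩ Anders ∩ Maya: 12:00–12:40, 13:00–13:40.
Common window lengths: 40, 40 min; longest is 40.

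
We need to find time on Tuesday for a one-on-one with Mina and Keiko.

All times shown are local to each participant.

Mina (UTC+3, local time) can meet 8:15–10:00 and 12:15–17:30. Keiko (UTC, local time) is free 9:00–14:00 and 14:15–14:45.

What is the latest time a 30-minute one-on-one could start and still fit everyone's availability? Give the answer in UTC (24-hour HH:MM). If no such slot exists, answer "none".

Mina → UTC: 05:15–07:00, 09:15–14:30.
Keiko → UTC: 09:00–14:00, 14:15–14:45.
Mina ∩ Keiko: 09:15–14:00, 14:15–14:30.
Windows ≥ 30 min: 09:15–14:00.
Latest start in the last window 09:15–14:00 is 14:00 − 30 min = 13:30.

13:30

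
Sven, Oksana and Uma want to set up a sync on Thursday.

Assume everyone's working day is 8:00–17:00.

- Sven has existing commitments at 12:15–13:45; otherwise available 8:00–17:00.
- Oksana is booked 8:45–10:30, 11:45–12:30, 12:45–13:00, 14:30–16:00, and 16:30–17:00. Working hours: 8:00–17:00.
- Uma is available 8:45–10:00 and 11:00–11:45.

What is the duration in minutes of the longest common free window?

Sven free within 08:00–17:00: 08:00–12:15, 13:45–17:00.
Oksana free within 08:00–17:00: 08:00–08:45, 10:30–11:45, 12:30–12:45, 13:00–14:30, 16:00–16:30.
Sven ∩ Oksana: 08:00–08:45, 10:30–11:45, 13:45–14:30, 16:00–16:30.
Sven ∩ Oksana ∩ Uma: 11:00–11:45.
Single common window of 45 minutes.

45 minutes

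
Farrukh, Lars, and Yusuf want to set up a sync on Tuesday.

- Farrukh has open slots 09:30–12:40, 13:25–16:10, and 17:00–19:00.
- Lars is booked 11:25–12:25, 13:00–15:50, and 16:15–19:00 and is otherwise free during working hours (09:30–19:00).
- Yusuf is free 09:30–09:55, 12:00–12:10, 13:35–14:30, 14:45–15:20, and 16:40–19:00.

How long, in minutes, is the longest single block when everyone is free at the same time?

Lars free within 09:30–19:00: 09:30–11:25, 12:25–13:00, 15:50–16:15.
Farrukh ∩ Lars: 09:30–11:25, 12:25–12:40, 15:50–16:10.
Farrukh ∩ Lars ∩ Yusuf: 09:30–09:55.
Single common window of 25 minutes.

25 minutes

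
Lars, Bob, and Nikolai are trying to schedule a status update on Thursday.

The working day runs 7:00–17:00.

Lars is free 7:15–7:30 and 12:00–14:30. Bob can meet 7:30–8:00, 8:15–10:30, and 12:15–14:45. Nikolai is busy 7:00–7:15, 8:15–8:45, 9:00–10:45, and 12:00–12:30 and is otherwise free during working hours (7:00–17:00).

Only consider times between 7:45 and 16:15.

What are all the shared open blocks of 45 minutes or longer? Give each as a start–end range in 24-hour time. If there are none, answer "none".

12:30–14:30

Nikolai free within 07:00–17:00: 07:15–08:15, 08:45–09:00, 10:45–12:00, 12:30–17:00.
Lars ∩ Bob: 12:15–14:30.
Lars ∩ Bob ∩ Nikolai: 12:30–14:30.
Restricted to 07:45–16:15: 12:30–14:30.
Windows ≥ 45 min: 12:30–14:30.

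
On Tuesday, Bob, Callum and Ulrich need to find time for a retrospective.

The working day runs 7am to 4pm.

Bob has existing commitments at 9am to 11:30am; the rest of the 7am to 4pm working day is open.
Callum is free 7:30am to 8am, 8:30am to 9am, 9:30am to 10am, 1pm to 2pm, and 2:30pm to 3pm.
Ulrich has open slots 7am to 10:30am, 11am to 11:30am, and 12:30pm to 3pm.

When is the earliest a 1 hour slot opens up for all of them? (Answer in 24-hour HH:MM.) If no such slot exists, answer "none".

13:00

Bob free within 07:00–16:00: 07:00–09:00, 11:30–16:00.
Bob ∩ Callum: 07:30–08:00, 08:30–09:00, 13:00–14:00, 14:30–15:00.
Bob ∩ Callum ∩ Ulrich: 07:30–08:00, 08:30–09:00, 13:00–14:00, 14:30–15:00.
Windows ≥ 60 min: 13:00–14:00.
Earliest such window starts at 13:00.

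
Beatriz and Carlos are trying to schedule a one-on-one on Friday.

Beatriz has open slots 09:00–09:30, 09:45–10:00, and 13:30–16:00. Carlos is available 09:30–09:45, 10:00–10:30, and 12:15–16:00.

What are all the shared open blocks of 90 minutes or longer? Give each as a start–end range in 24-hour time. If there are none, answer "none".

13:30–16:00

Beatriz ∩ Carlos: 13:30–16:00.
Windows ≥ 90 min: 13:30–16:00.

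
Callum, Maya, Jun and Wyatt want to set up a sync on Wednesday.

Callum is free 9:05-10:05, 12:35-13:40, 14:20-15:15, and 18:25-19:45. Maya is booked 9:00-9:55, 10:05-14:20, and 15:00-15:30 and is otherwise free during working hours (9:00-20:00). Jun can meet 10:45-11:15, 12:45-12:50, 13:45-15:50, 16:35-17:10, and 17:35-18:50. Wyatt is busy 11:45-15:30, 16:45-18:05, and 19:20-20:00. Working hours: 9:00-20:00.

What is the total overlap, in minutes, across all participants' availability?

25 minutes

Maya free within 09:00–20:00: 09:55–10:05, 14:20–15:00, 15:30–20:00.
Wyatt free within 09:00–20:00: 09:00–11:45, 15:30–16:45, 18:05–19:20.
Callum ∩ Maya: 09:55–10:05, 14:20–15:00, 18:25–19:45.
Callum ∩ Maya ∩ Jun: 14:20–15:00, 18:25–18:50.
Callum ∩ Maya ∩ Jun ∩ Wyatt: 18:25–18:50.
Total common minutes: 25.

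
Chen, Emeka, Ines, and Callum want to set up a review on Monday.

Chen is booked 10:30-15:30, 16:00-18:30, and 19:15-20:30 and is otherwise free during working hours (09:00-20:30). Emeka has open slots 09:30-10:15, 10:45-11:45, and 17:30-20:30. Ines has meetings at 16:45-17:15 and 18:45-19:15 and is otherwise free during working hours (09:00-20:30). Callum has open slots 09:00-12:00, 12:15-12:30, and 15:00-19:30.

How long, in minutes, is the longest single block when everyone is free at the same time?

45 minutes

Chen free within 09:00–20:30: 09:00–10:30, 15:30–16:00, 18:30–19:15.
Ines free within 09:00–20:30: 09:00–16:45, 17:15–18:45, 19:15–20:30.
Chen ∩ Emeka: 09:30–10:15, 18:30–19:15.
Chen ∩ Emeka ∩ Ines: 09:30–10:15, 18:30–18:45.
Chen ∩ Emeka ∩ Ines ∩ Callum: 09:30–10:15, 18:30–18:45.
Common window lengths: 45, 15 min; longest is 45.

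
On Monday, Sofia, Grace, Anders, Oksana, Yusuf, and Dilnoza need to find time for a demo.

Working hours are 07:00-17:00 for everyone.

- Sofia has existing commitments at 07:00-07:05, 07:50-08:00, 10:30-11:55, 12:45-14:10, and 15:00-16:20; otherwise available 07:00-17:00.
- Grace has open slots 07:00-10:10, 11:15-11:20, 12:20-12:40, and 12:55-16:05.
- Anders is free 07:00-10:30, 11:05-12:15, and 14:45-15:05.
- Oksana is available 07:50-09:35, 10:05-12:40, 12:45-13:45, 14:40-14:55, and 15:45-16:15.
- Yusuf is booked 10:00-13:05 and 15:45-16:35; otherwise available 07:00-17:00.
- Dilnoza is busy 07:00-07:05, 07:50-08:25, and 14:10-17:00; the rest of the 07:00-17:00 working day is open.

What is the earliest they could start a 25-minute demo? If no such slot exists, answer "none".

08:25

Sofia free within 07:00–17:00: 07:05–07:50, 08:00–10:30, 11:55–12:45, 14:10–15:00, 16:20–17:00.
Yusuf free within 07:00–17:00: 07:00–10:00, 13:05–15:45, 16:35–17:00.
Dilnoza free within 07:00–17:00: 07:05–07:50, 08:25–14:10.
Sofia ∩ Grace: 07:05–07:50, 08:00–10:10, 12:20–12:40, 14:10–15:00.
Sofia ∩ Grace ∩ Anders: 07:05–07:50, 08:00–10:10, 14:45–15:00.
Sofia ∩ Grace ∩ Anders ∩ Oksana: 08:00–09:35, 10:05–10:10, 14:45–14:55.
Sofia ∩ Grace ∩ Anders ∩ Oksana ∩ Yusuf: 08:00–09:35, 14:45–14:55.
Sofia ∩ Grace ∩ Anders ∩ Oksana ∩ Yusuf ∩ Dilnoza: 08:25–09:35.
Windows ≥ 25 min: 08:25–09:35.
Earliest such window starts at 08:25.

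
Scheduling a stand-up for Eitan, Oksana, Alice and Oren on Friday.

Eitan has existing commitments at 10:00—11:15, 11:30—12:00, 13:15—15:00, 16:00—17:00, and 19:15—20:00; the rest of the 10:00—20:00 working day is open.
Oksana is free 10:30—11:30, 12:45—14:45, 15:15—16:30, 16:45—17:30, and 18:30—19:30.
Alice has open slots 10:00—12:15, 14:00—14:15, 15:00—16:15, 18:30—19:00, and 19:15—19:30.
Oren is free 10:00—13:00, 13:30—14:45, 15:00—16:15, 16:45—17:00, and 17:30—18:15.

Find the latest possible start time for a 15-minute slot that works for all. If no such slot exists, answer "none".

Eitan free within 10:00–20:00: 11:15–11:30, 12:00–13:15, 15:00–16:00, 17:00–19:15.
Eitan ∩ Oksana: 11:15–11:30, 12:45–13:15, 15:15–16:00, 17:00–17:30, 18:30–19:15.
Eitan ∩ Oksana ∩ Alice: 11:15–11:30, 15:15–16:00, 18:30–19:00.
Eitan ∩ Oksana ∩ Alice ∩ Oren: 11:15–11:30, 15:15–16:00.
Windows ≥ 15 min: 11:15–11:30, 15:15–16:00.
Latest start in the last window 15:15–16:00 is 16:00 − 15 min = 15:45.

15:45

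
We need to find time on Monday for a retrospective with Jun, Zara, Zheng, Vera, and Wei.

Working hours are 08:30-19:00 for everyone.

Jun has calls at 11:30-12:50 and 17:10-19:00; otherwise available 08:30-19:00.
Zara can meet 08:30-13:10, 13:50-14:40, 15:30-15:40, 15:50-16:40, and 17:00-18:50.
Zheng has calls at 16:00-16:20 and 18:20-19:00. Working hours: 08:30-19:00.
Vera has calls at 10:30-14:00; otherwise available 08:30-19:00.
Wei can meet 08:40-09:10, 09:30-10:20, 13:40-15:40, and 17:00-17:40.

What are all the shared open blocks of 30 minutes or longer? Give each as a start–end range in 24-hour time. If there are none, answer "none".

Jun free within 08:30–19:00: 08:30–11:30, 12:50–17:10.
Zheng free within 08:30–19:00: 08:30–16:00, 16:20–18:20.
Vera free within 08:30–19:00: 08:30–10:30, 14:00–19:00.
Jun ∩ Zara: 08:30–11:30, 12:50–13:10, 13:50–14:40, 15:30–15:40, 15:50–16:40, 17:00–17:10.
Jun ∩ Zara ∩ Zheng: 08:30–11:30, 12:50–13:10, 13:50–14:40, 15:30–15:40, 15:50–16:00, 16:20–16:40, 17:00–17:10.
Jun ∩ Zara ∩ Zheng ∩ Vera: 08:30–10:30, 14:00–14:40, 15:30–15:40, 15:50–16:00, 16:20–16:40, 17:00–17:10.
Jun ∩ Zara ∩ Zheng ∩ Vera ∩ Wei: 08:40–09:10, 09:30–10:20, 14:00–14:40, 15:30–15:40, 17:00–17:10.
Windows ≥ 30 min: 08:40–09:10, 09:30–10:20, 14:00–14:40.

08:40–09:10, 09:30–10:20, 14:00–14:40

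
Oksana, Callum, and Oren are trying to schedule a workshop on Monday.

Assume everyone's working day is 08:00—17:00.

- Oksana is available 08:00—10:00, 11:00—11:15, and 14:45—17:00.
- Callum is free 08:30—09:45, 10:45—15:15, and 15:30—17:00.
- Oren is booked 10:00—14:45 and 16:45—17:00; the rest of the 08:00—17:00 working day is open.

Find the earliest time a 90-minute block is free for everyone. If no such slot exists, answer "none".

none

Oren free within 08:00–17:00: 08:00–10:00, 14:45–16:45.
Oksana ∩ Callum: 08:30–09:45, 11:00–11:15, 14:45–15:15, 15:30–17:00.
Oksana ∩ Callum ∩ Oren: 08:30–09:45, 14:45–15:15, 15:30–16:45.
Windows ≥ 90 min: (none).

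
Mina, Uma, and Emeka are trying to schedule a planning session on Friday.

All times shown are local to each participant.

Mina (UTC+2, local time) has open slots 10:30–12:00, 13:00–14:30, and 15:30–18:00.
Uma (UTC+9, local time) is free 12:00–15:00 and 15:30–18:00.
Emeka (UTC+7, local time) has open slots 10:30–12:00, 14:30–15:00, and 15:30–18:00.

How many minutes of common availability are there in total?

Mina → UTC: 08:30–10:00, 11:00–12:30, 13:30–16:00.
Uma → UTC: 03:00–06:00, 06:30–09:00.
Emeka → UTC: 03:30–05:00, 07:30–08:00, 08:30–11:00.
Mina ∩ Uma: 08:30–09:00.
Mina ∩ Uma ∩ Emeka: 08:30–09:00.
Total common minutes: 30.

30 minutes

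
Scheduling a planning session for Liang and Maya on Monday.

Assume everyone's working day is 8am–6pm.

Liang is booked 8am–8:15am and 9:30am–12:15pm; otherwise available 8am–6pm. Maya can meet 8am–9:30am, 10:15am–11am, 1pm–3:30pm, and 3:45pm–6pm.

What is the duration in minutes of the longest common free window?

150 minutes

Liang free within 08:00–18:00: 08:15–09:30, 12:15–18:00.
Liang ∩ Maya: 08:15–09:30, 13:00–15:30, 15:45–18:00.
Common window lengths: 75, 150, 135 min; longest is 150.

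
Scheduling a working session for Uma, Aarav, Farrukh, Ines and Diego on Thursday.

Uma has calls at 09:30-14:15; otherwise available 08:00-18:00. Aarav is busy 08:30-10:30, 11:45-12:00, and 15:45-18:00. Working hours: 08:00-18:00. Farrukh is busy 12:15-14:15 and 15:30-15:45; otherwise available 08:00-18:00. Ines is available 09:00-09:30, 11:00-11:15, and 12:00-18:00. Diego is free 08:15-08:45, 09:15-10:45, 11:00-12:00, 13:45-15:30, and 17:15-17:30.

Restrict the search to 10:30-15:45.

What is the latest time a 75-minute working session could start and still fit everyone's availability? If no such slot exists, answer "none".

14:15

Uma free within 08:00–18:00: 08:00–09:30, 14:15–18:00.
Aarav free within 08:00–18:00: 08:00–08:30, 10:30–11:45, 12:00–15:45.
Farrukh free within 08:00–18:00: 08:00–12:15, 14:15–15:30, 15:45–18:00.
Uma ∩ Aarav: 08:00–08:30, 14:15–15:45.
Uma ∩ Aarav ∩ Farrukh: 08:00–08:30, 14:15–15:30.
Uma ∩ Aarav ∩ Farrukh ∩ Ines: 14:15–15:30.
Uma ∩ Aarav ∩ Farrukh ∩ Ines ∩ Diego: 14:15–15:30.
Restricted to 10:30–15:45: 14:15–15:30.
Windows ≥ 75 min: 14:15–15:30.
Latest start in the last window 14:15–15:30 is 15:30 − 75 min = 14:15.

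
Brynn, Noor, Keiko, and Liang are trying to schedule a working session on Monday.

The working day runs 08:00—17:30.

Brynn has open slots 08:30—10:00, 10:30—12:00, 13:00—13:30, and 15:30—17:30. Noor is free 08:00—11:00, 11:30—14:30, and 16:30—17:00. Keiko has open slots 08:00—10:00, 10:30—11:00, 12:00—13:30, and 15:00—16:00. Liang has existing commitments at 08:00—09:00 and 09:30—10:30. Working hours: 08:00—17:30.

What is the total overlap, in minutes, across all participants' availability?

90 minutes

Liang free within 08:00–17:30: 09:00–09:30, 10:30–17:30.
Brynn ∩ Noor: 08:30–10:00, 10:30–11:00, 11:30–12:00, 13:00–13:30, 16:30–17:00.
Brynn ∩ Noor ∩ Keiko: 08:30–10:00, 10:30–11:00, 13:00–13:30.
Brynn ∩ Noor ∩ Keiko ∩ Liang: 09:00–09:30, 10:30–11:00, 13:00–13:30.
Total common minutes: 30 + 30 + 30 = 90.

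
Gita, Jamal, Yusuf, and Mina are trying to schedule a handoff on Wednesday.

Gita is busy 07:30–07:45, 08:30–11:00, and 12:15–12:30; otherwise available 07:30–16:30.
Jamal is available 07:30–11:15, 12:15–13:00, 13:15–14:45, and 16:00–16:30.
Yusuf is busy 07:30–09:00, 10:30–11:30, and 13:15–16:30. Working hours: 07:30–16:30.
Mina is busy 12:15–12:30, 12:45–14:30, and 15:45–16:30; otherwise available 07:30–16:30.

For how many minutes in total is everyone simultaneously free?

Gita free within 07:30–16:30: 07:45–08:30, 11:00–12:15, 12:30–16:30.
Yusuf free within 07:30–16:30: 09:00–10:30, 11:30–13:15.
Mina free within 07:30–16:30: 07:30–12:15, 12:30–12:45, 14:30–15:45.
Gita ∩ Jamal: 07:45–08:30, 11:00–11:15, 12:30–13:00, 13:15–14:45, 16:00–16:30.
Gita ∩ Jamal ∩ Yusuf: 12:30–13:00.
Gita ∩ Jamal ∩ Yusuf ∩ Mina: 12:30–12:45.
Total common minutes: 15.

15 minutes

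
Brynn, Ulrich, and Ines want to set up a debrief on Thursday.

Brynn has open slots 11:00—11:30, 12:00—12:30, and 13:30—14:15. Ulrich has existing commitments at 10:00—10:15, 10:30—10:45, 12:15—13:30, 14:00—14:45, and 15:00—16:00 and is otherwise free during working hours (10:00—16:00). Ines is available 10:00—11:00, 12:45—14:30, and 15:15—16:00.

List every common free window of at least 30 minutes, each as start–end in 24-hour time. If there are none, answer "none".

Ulrich free within 10:00–16:00: 10:15–10:30, 10:45–12:15, 13:30–14:00, 14:45–15:00.
Brynn ∩ Ulrich: 11:00–11:30, 12:00–12:15, 13:30–14:00.
Brynn ∩ Ulrich ∩ Ines: 13:30–14:00.
Windows ≥ 30 min: 13:30–14:00.

13:30–14:00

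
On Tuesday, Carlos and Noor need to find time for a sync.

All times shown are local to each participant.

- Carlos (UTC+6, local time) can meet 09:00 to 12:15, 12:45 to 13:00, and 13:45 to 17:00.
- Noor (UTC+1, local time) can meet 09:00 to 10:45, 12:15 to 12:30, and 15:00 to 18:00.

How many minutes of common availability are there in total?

105 minutes

Carlos → UTC: 03:00–06:15, 06:45–07:00, 07:45–11:00.
Noor → UTC: 08:00–09:45, 11:15–11:30, 14:00–17:00.
Carlos ∩ Noor: 08:00–09:45.
Total common minutes: 105.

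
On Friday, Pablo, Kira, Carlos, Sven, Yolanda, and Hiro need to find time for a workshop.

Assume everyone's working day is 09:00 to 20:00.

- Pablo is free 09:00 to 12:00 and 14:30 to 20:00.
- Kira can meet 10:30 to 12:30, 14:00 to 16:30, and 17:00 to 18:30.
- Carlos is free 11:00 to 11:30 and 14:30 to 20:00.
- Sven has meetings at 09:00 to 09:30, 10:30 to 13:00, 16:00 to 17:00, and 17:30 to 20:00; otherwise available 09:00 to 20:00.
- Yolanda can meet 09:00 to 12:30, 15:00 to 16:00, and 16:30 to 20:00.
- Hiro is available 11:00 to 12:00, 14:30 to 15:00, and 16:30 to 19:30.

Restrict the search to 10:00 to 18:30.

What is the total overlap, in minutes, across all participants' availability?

Sven free within 09:00–20:00: 09:30–10:30, 13:00–16:00, 17:00–17:30.
Pablo ∩ Kira: 10:30–12:00, 14:30–16:30, 17:00–18:30.
Pablo ∩ Kira ∩ Carlos: 11:00–11:30, 14:30–16:30, 17:00–18:30.
Pablo ∩ Kira ∩ Carlos ∩ Sven: 14:30–16:00, 17:00–17:30.
Pablo ∩ Kira ∩ Carlos ∩ Sven ∩ Yolanda: 15:00–16:00, 17:00–17:30.
Pablo ∩ Kira ∩ Carlos ∩ Sven ∩ Yolanda ∩ Hiro: 17:00–17:30.
Restricted to 10:00–18:30: 17:00–17:30.
Total common minutes: 30.

30 minutes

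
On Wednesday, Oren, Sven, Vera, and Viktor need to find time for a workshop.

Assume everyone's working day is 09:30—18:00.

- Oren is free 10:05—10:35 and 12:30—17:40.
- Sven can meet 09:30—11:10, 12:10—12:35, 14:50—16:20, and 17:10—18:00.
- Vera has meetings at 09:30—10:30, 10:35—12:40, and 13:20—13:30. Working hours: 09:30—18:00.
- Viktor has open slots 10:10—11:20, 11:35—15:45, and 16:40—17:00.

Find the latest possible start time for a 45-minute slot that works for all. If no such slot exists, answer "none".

15:00

Vera free within 09:30–18:00: 10:30–10:35, 12:40–13:20, 13:30–18:00.
Oren ∩ Sven: 10:05–10:35, 12:30–12:35, 14:50–16:20, 17:10–17:40.
Oren ∩ Sven ∩ Vera: 10:30–10:35, 14:50–16:20, 17:10–17:40.
Oren ∩ Sven ∩ Vera ∩ Viktor: 10:30–10:35, 14:50–15:45.
Windows ≥ 45 min: 14:50–15:45.
Latest start in the last window 14:50–15:45 is 15:45 − 45 min = 15:00.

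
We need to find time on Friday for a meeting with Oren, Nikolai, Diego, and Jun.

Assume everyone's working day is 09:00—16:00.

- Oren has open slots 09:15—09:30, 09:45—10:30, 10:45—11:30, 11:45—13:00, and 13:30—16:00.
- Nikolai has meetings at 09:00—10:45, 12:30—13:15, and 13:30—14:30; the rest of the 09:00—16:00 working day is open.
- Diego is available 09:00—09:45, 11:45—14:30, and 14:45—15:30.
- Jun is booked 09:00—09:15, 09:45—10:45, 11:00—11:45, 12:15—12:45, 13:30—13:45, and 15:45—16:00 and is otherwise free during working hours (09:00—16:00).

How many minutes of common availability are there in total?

Nikolai free within 09:00–16:00: 10:45–12:30, 13:15–13:30, 14:30–16:00.
Jun free within 09:00–16:00: 09:15–09:45, 10:45–11:00, 11:45–12:15, 12:45–13:30, 13:45–15:45.
Oren ∩ Nikolai: 10:45–11:30, 11:45–12:30, 14:30–16:00.
Oren ∩ Nikolai ∩ Diego: 11:45–12:30, 14:45–15:30.
Oren ∩ Nikolai ∩ Diego ∩ Jun: 11:45–12:15, 14:45–15:30.
Total common minutes: 30 + 45 = 75.

75 minutes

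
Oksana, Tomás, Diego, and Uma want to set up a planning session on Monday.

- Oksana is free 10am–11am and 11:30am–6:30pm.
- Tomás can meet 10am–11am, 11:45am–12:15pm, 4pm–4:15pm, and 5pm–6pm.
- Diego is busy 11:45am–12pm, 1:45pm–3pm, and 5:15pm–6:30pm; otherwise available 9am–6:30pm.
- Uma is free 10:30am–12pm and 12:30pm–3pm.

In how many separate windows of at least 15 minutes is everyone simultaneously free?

1

Diego free within 09:00–18:30: 09:00–11:45, 12:00–13:45, 15:00–17:15.
Oksana ∩ Tomás: 10:00–11:00, 11:45–12:15, 16:00–16:15, 17:00–18:00.
Oksana ∩ Tomás ∩ Diego: 10:00–11:00, 12:00–12:15, 16:00–16:15, 17:00–17:15.
Oksana ∩ Tomás ∩ Diego ∩ Uma: 10:30–11:00.
Windows ≥ 15 min: 10:30–11:00.
That's 1 window.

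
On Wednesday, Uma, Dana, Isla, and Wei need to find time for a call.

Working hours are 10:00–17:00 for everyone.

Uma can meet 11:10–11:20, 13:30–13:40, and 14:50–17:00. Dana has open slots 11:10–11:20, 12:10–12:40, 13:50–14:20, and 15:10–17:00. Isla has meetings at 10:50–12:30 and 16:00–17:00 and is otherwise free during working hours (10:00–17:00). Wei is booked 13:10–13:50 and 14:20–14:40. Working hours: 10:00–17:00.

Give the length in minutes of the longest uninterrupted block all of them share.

Isla free within 10:00–17:00: 10:00–10:50, 12:30–16:00.
Wei free within 10:00–17:00: 10:00–13:10, 13:50–14:20, 14:40–17:00.
Uma ∩ Dana: 11:10–11:20, 15:10–17:00.
Uma ∩ Dana ∩ Isla: 15:10–16:00.
Uma ∩ Dana ∩ Isla ∩ Wei: 15:10–16:00.
Single common window of 50 minutes.

50 minutes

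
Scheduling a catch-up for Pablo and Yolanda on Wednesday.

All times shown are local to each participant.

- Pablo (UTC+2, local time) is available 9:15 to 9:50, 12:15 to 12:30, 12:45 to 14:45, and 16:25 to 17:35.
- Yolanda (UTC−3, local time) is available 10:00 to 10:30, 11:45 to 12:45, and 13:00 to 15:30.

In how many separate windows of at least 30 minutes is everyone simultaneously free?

Pablo → UTC: 07:15–07:50, 10:15–10:30, 10:45–12:45, 14:25–15:35.
Yolanda → UTC: 13:00–13:30, 14:45–15:45, 16:00–18:30.
Pablo ∩ Yolanda: 14:45–15:35.
Windows ≥ 30 min: 14:45–15:35.
That's 1 window.

1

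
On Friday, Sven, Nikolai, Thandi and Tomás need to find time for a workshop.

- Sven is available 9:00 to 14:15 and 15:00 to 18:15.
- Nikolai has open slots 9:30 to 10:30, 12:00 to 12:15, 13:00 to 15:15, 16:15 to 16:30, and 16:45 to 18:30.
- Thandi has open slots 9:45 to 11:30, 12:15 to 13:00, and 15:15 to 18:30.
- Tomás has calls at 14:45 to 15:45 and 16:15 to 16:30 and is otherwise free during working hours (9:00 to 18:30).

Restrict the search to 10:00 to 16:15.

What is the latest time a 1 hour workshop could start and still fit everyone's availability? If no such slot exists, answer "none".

Tomás free within 09:00–18:30: 09:00–14:45, 15:45–16:15, 16:30–18:30.
Sven ∩ Nikolai: 09:30–10:30, 12:00–12:15, 13:00–14:15, 15:00–15:15, 16:15–16:30, 16:45–18:15.
Sven ∩ Nikolai ∩ Thandi: 09:45–10:30, 16:15–16:30, 16:45–18:15.
Sven ∩ Nikolai ∩ Thandi ∩ Tomás: 09:45–10:30, 16:45–18:15.
Restricted to 10:00–16:15: 10:00–10:30.
Windows ≥ 60 min: (none).

none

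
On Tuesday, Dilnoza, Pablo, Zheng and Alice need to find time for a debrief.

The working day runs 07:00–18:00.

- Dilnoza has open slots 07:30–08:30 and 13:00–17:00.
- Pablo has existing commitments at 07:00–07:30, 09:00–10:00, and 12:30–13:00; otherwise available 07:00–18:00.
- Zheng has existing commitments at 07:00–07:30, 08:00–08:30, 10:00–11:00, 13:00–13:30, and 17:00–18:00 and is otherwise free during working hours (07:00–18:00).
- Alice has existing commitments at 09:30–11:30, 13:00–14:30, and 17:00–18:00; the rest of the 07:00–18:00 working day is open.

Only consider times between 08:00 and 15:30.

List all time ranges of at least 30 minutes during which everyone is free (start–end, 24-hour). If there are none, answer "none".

14:30–15:30

Pablo free within 07:00–18:00: 07:30–09:00, 10:00–12:30, 13:00–18:00.
Zheng free within 07:00–18:00: 07:30–08:00, 08:30–10:00, 11:00–13:00, 13:30–17:00.
Alice free within 07:00–18:00: 07:00–09:30, 11:30–13:00, 14:30–17:00.
Dilnoza ∩ Pablo: 07:30–08:30, 13:00–17:00.
Dilnoza ∩ Pablo ∩ Zheng: 07:30–08:00, 13:30–17:00.
Dilnoza ∩ Pablo ∩ Zheng ∩ Alice: 07:30–08:00, 14:30–17:00.
Restricted to 08:00–15:30: 14:30–15:30.
Windows ≥ 30 min: 14:30–15:30.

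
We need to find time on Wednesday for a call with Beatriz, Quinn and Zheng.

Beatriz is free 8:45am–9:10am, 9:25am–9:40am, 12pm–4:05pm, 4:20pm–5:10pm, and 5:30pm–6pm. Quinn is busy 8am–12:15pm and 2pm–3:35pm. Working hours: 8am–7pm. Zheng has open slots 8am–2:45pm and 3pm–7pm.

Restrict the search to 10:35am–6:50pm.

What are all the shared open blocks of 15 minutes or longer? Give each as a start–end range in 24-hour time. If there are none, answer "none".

Quinn free within 08:00–19:00: 12:15–14:00, 15:35–19:00.
Beatriz ∩ Quinn: 12:15–14:00, 15:35–16:05, 16:20–17:10, 17:30–18:00.
Beatriz ∩ Quinn ∩ Zheng: 12:15–14:00, 15:35–16:05, 16:20–17:10, 17:30–18:00.
Restricted to 10:35–18:50: 12:15–14:00, 15:35–16:05, 16:20–17:10, 17:30–18:00.
Windows ≥ 15 min: 12:15–14:00, 15:35–16:05, 16:20–17:10, 17:30–18:00.

12:15–14:00, 15:35–16:05, 16:20–17:10, 17:30–18:00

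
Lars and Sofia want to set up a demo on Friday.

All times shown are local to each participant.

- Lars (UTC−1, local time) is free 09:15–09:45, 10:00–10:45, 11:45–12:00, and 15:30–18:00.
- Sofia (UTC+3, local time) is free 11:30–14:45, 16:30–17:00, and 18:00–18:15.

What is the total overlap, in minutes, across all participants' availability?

Lars → UTC: 10:15–10:45, 11:00–11:45, 12:45–13:00, 16:30–19:00.
Sofia → UTC: 08:30–11:45, 13:30–14:00, 15:00–15:15.
Lars ∩ Sofia: 10:15–10:45, 11:00–11:45.
Total common minutes: 30 + 45 = 75.

75 minutes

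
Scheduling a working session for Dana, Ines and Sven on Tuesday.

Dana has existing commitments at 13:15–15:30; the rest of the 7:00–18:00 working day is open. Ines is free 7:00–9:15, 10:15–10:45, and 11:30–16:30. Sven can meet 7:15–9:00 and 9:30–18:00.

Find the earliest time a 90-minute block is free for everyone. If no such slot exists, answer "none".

Dana free within 07:00–18:00: 07:00–13:15, 15:30–18:00.
Dana ∩ Ines: 07:00–09:15, 10:15–10:45, 11:30–13:15, 15:30–16:30.
Dana ∩ Ines ∩ Sven: 07:15–09:00, 10:15–10:45, 11:30–13:15, 15:30–16:30.
Windows ≥ 90 min: 07:15–09:00, 11:30–13:15.
Earliest such window starts at 07:15.

07:15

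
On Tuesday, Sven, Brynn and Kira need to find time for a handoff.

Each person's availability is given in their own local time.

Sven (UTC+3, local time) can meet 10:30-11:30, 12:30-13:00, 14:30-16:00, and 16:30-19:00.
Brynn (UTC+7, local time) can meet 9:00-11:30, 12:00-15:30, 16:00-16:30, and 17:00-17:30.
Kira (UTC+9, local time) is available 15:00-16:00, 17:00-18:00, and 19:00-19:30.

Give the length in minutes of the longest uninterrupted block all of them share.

30 minutes

Sven → UTC: 07:30–08:30, 09:30–10:00, 11:30–13:00, 13:30–16:00.
Brynn → UTC: 02:00–04:30, 05:00–08:30, 09:00–09:30, 10:00–10:30.
Kira → UTC: 06:00–07:00, 08:00–09:00, 10:00–10:30.
Sven ∩ Brynn: 07:30–08:30.
Sven ∩ Brynn ∩ Kira: 08:00–08:30.
Single common window of 30 minutes.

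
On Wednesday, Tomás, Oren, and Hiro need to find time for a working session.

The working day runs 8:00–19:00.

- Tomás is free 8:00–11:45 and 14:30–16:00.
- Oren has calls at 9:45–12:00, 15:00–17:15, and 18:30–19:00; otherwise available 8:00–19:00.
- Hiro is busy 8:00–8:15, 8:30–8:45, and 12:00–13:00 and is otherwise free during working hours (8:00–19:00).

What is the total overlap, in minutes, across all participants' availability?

Oren free within 08:00–19:00: 08:00–09:45, 12:00–15:00, 17:15–18:30.
Hiro free within 08:00–19:00: 08:15–08:30, 08:45–12:00, 13:00–19:00.
Tomás ∩ Oren: 08:00–09:45, 14:30–15:00.
Tomás ∩ Oren ∩ Hiro: 08:15–08:30, 08:45–09:45, 14:30–15:00.
Total common minutes: 15 + 60 + 30 = 105.

105 minutes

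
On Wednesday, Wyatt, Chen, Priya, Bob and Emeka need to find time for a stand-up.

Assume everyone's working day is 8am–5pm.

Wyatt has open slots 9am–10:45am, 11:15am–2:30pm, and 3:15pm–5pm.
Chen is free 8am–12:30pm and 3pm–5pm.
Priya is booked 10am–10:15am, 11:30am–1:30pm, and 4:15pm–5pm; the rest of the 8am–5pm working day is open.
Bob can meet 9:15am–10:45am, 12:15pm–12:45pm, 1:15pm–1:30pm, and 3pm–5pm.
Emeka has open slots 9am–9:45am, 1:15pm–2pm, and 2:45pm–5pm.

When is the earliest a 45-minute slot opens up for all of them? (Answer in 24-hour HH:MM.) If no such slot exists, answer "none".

Priya free within 08:00–17:00: 08:00–10:00, 10:15–11:30, 13:30–16:15.
Wyatt ∩ Chen: 09:00–10:45, 11:15–12:30, 15:15–17:00.
Wyatt ∩ Chen ∩ Priya: 09:00–10:00, 10:15–10:45, 11:15–11:30, 15:15–16:15.
Wyatt ∩ Chen ∩ Priya ∩ Bob: 09:15–10:00, 10:15–10:45, 15:15–16:15.
Wyatt ∩ Chen ∩ Priya ∩ Bob ∩ Emeka: 09:15–09:45, 15:15–16:15.
Windows ≥ 45 min: 15:15–16:15.
Earliest such window starts at 15:15.

15:15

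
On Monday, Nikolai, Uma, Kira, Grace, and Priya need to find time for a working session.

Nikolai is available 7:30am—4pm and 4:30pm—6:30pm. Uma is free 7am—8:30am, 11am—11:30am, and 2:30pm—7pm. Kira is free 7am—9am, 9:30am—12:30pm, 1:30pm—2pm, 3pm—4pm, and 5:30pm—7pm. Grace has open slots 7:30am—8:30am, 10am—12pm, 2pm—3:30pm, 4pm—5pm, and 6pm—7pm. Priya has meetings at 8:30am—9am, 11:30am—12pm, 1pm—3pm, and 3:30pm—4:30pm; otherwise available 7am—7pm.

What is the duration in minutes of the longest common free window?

60 minutes

Priya free within 07:00–19:00: 07:00–08:30, 09:00–11:30, 12:00–13:00, 15:00–15:30, 16:30–19:00.
Nikolai ∩ Uma: 07:30–08:30, 11:00–11:30, 14:30–16:00, 16:30–18:30.
Nikolai ∩ Uma ∩ Kira: 07:30–08:30, 11:00–11:30, 15:00–16:00, 17:30–18:30.
Nikolai ∩ Uma ∩ Kira ∩ Grace: 07:30–08:30, 11:00–11:30, 15:00–15:30, 18:00–18:30.
Nikolai ∩ Uma ∩ Kira ∩ Grace ∩ Priya: 07:30–08:30, 11:00–11:30, 15:00–15:30, 18:00–18:30.
Common window lengths: 60, 30, 30, 30 min; longest is 60.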